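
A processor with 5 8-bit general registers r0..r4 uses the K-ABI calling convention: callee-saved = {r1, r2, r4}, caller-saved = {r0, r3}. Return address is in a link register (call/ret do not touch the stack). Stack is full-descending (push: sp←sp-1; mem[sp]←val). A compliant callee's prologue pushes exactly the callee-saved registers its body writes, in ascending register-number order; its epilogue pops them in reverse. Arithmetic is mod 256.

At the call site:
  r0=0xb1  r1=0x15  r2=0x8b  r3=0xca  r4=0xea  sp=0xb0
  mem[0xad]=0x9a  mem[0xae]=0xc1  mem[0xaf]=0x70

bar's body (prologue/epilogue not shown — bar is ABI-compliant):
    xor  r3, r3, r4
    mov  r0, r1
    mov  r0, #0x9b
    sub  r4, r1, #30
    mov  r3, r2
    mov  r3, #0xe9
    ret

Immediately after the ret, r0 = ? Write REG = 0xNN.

prologue: push r4 → mem[0xaf]=0xea, sp=0xaf
body[0] xor  r3, r3, r4 → r3=0x20
body[1] mov  r0, r1 → r0=0x15
body[2] mov  r0, #0x9b → r0=0x9b
body[3] sub  r4, r1, #30 → r4=0xf7
body[4] mov  r3, r2 → r3=0x8b
body[5] mov  r3, #0xe9 → r3=0xe9
epilogue: pop r4=0xea, sp=0xb0
r0 is caller-saved → body value

REG = 0x9b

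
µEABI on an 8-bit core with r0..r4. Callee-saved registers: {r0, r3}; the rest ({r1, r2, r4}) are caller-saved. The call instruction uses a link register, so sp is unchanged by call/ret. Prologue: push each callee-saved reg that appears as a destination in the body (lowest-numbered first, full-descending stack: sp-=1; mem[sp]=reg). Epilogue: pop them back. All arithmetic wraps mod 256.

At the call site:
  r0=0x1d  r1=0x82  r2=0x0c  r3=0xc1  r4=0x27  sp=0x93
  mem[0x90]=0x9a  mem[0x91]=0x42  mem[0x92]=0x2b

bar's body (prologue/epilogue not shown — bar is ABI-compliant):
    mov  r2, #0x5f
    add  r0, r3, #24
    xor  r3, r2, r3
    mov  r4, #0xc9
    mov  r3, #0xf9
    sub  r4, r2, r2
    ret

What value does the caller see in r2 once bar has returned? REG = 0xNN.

REG = 0x5f

prologue: push r0 → mem[0x92]=0x1d, sp=0x92
prologue: push r3 → mem[0x91]=0xc1, sp=0x91
body[0] mov  r2, #0x5f → r2=0x5f
body[1] add  r0, r3, #24 → r0=0xd9
body[2] xor  r3, r2, r3 → r3=0x9e
body[3] mov  r4, #0xc9 → r4=0xc9
body[4] mov  r3, #0xf9 → r3=0xf9
body[5] sub  r4, r2, r2 → r4=0x00
epilogue: pop r3=0xc1, sp=0x92
epilogue: pop r0=0x1d, sp=0x93
r2 is caller-saved → body value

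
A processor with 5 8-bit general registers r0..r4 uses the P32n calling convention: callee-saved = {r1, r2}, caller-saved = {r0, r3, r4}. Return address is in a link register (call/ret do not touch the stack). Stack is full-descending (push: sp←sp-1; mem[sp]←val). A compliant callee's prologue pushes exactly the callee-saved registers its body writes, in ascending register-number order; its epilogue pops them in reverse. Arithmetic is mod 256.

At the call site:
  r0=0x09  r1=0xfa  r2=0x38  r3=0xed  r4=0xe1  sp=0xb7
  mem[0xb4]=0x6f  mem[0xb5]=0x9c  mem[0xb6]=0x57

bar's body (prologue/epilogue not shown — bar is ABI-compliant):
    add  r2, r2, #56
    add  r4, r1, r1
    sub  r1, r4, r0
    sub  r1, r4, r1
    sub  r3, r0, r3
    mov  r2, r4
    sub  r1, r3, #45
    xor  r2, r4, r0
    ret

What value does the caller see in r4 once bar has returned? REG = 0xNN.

prologue: push r1 → mem[0xb6]=0xfa, sp=0xb6
prologue: push r2 → mem[0xb5]=0x38, sp=0xb5
body[0] add  r2, r2, #56 → r2=0x70
body[1] add  r4, r1, r1 → r4=0xf4
body[2] sub  r1, r4, r0 → r1=0xeb
body[3] sub  r1, r4, r1 → r1=0x09
body[4] sub  r3, r0, r3 → r3=0x1c
body[5] mov  r2, r4 → r2=0xf4
body[6] sub  r1, r3, #45 → r1=0xef
body[7] xor  r2, r4, r0 → r2=0xfd
epilogue: pop r2=0x38, sp=0xb6
epilogue: pop r1=0xfa, sp=0xb7
r4 is caller-saved → body value

REG = 0xf4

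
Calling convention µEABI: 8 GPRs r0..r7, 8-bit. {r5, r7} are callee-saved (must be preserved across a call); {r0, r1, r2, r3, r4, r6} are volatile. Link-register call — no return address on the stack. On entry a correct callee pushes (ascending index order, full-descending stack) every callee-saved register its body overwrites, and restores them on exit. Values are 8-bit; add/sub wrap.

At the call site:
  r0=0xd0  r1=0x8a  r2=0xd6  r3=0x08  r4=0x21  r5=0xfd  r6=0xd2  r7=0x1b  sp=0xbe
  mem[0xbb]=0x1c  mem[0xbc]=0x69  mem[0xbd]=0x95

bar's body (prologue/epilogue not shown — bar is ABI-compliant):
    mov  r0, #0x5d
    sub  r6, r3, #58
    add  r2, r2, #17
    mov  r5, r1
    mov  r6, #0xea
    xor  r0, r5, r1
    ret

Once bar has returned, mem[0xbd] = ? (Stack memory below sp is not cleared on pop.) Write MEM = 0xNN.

MEM = 0xfd

prologue: push r5 → mem[0xbd]=0xfd, sp=0xbd
body[0] mov  r0, #0x5d → r0=0x5d
body[1] sub  r6, r3, #58 → r6=0xce
body[2] add  r2, r2, #17 → r2=0xe7
body[3] mov  r5, r1 → r5=0x8a
body[4] mov  r6, #0xea → r6=0xea
body[5] xor  r0, r5, r1 → r0=0x00
epilogue: pop r5=0xfd, sp=0xbe
prologue pushed ['r5'] at ['0xbd']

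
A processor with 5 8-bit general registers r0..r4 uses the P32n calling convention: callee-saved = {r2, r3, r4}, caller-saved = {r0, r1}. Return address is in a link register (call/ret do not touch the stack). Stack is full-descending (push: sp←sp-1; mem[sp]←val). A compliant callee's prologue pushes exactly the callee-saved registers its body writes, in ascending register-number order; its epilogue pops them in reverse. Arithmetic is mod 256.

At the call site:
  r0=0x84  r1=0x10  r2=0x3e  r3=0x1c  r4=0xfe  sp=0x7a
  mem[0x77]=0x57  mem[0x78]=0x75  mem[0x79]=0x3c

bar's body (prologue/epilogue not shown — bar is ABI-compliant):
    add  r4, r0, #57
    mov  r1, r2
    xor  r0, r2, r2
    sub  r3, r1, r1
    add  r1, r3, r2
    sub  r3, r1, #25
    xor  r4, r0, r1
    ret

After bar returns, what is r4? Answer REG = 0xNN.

prologue: push r3 -> mem[0x79]=0x1c, sp=0x79
prologue: push r4 -> mem[0x78]=0xfe, sp=0x78
body[0] add  r4, r0, #57 -> r4=0xbd
body[1] mov  r1, r2 -> r1=0x3e
body[2] xor  r0, r2, r2 -> r0=0x00
body[3] sub  r3, r1, r1 -> r3=0x00
body[4] add  r1, r3, r2 -> r1=0x3e
body[5] sub  r3, r1, #25 -> r3=0x25
body[6] xor  r4, r0, r1 -> r4=0x3e
epilogue: pop r4=0xfe, sp=0x79
epilogue: pop r3=0x1c, sp=0x7a
r4 is callee-saved -> restored

REG = 0xfe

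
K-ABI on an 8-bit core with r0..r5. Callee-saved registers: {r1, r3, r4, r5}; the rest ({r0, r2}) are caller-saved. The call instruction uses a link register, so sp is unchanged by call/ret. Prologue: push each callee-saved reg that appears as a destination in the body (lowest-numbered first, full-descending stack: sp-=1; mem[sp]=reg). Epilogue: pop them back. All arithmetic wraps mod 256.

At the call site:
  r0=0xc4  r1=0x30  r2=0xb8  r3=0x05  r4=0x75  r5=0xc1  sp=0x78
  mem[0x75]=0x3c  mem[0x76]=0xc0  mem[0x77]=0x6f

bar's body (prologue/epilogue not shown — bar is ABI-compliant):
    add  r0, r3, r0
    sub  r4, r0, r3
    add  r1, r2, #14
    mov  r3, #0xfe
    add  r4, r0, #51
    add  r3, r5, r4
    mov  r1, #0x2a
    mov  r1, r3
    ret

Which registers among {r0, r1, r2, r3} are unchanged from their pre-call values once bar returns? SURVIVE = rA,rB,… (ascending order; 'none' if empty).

SURVIVE = r1,r2,r3

prologue: push r1 -> mem[0x77]=0x30, sp=0x77
prologue: push r3 -> mem[0x76]=0x05, sp=0x76
prologue: push r4 -> mem[0x75]=0x75, sp=0x75
body[0] add  r0, r3, r0 -> r0=0xc9
body[1] sub  r4, r0, r3 -> r4=0xc4
body[2] add  r1, r2, #14 -> r1=0xc6
body[3] mov  r3, #0xfe -> r3=0xfe
body[4] add  r4, r0, #51 -> r4=0xfc
body[5] add  r3, r5, r4 -> r3=0xbd
body[6] mov  r1, #0x2a -> r1=0x2a
body[7] mov  r1, r3 -> r1=0xbd
epilogue: pop r4=0x75, sp=0x76
epilogue: pop r3=0x05, sp=0x77
epilogue: pop r1=0x30, sp=0x78
r0: caller-saved, written=True
r1: callee-saved, written=True
r2: caller-saved, written=False
r3: callee-saved, written=True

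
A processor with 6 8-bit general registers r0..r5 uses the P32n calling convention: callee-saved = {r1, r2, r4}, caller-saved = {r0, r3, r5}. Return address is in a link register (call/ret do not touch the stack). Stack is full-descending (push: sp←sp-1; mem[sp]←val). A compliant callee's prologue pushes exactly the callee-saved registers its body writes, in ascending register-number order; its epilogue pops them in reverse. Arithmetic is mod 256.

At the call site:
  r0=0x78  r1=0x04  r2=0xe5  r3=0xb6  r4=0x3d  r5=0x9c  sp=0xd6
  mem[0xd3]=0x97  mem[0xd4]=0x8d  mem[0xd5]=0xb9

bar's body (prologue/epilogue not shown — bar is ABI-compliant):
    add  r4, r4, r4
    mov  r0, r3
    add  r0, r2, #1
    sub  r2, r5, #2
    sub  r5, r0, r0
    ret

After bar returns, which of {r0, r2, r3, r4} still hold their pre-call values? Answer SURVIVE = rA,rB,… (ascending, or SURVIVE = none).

prologue: push r2 -> mem[0xd5]=0xe5, sp=0xd5
prologue: push r4 -> mem[0xd4]=0x3d, sp=0xd4
body[0] add  r4, r4, r4 -> r4=0x7a
body[1] mov  r0, r3 -> r0=0xb6
body[2] add  r0, r2, #1 -> r0=0xe6
body[3] sub  r2, r5, #2 -> r2=0x9a
body[4] sub  r5, r0, r0 -> r5=0x00
epilogue: pop r4=0x3d, sp=0xd5
epilogue: pop r2=0xe5, sp=0xd6
r0: caller-saved, written=True
r2: callee-saved, written=True
r3: caller-saved, written=False
r4: callee-saved, written=True

SURVIVE = r2,r3,r4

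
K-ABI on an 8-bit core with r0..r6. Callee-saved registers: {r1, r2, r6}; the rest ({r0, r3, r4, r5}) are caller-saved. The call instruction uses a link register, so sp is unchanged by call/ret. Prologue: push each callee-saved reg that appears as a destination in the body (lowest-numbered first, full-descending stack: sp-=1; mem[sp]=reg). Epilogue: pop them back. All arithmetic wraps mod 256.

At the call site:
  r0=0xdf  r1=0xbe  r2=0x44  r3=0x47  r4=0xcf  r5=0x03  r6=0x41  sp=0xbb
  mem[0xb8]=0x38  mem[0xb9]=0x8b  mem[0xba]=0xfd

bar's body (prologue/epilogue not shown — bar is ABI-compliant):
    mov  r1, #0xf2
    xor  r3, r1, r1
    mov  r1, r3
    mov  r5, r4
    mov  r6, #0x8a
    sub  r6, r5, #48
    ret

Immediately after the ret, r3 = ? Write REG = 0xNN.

REG = 0x00

prologue: push r1 → mem[0xba]=0xbe, sp=0xba
prologue: push r6 → mem[0xb9]=0x41, sp=0xb9
body[0] mov  r1, #0xf2 → r1=0xf2
body[1] xor  r3, r1, r1 → r3=0x00
body[2] mov  r1, r3 → r1=0x00
body[3] mov  r5, r4 → r5=0xcf
body[4] mov  r6, #0x8a → r6=0x8a
body[5] sub  r6, r5, #48 → r6=0x9f
epilogue: pop r6=0x41, sp=0xba
epilogue: pop r1=0xbe, sp=0xbb
r3 is caller-saved → body value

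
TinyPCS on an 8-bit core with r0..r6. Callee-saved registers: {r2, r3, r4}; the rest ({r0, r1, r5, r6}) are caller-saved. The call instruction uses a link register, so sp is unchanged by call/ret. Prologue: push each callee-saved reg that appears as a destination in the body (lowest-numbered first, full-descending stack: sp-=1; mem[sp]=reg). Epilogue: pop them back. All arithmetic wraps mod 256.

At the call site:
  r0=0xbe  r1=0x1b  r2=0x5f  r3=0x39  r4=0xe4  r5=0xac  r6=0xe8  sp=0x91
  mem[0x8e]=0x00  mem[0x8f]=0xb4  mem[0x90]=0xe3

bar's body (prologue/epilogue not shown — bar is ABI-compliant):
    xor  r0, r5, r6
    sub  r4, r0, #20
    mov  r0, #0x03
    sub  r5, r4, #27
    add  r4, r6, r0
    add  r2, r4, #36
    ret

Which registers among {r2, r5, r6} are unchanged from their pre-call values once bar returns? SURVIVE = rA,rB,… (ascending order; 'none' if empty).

SURVIVE = r2,r6

prologue: push r2 -> mem[0x90]=0x5f, sp=0x90
prologue: push r4 -> mem[0x8f]=0xe4, sp=0x8f
body[0] xor  r0, r5, r6 -> r0=0x44
body[1] sub  r4, r0, #20 -> r4=0x30
body[2] mov  r0, #0x03 -> r0=0x03
body[3] sub  r5, r4, #27 -> r5=0x15
body[4] add  r4, r6, r0 -> r4=0xeb
body[5] add  r2, r4, #36 -> r2=0x0f
epilogue: pop r4=0xe4, sp=0x90
epilogue: pop r2=0x5f, sp=0x91
r2: callee-saved, written=True
r5: caller-saved, written=True
r6: caller-saved, written=False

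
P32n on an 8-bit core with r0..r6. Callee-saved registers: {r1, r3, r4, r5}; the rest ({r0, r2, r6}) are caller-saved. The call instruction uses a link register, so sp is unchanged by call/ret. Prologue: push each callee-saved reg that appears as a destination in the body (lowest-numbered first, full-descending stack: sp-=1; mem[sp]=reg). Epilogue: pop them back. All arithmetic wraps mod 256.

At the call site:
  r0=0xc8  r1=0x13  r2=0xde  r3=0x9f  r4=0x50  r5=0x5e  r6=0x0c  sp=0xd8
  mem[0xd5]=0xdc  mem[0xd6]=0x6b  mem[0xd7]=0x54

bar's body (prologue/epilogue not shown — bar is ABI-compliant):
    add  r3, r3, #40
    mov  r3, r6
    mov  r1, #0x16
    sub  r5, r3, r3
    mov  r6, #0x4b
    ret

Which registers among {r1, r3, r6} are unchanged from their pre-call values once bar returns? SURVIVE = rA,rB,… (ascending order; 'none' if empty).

SURVIVE = r1,r3

prologue: push r1 -> mem[0xd7]=0x13, sp=0xd7
prologue: push r3 -> mem[0xd6]=0x9f, sp=0xd6
prologue: push r5 -> mem[0xd5]=0x5e, sp=0xd5
body[0] add  r3, r3, #40 -> r3=0xc7
body[1] mov  r3, r6 -> r3=0x0c
body[2] mov  r1, #0x16 -> r1=0x16
body[3] sub  r5, r3, r3 -> r5=0x00
body[4] mov  r6, #0x4b -> r6=0x4b
epilogue: pop r5=0x5e, sp=0xd6
epilogue: pop r3=0x9f, sp=0xd7
epilogue: pop r1=0x13, sp=0xd8
r1: callee-saved, written=True
r3: callee-saved, written=True
r6: caller-saved, written=True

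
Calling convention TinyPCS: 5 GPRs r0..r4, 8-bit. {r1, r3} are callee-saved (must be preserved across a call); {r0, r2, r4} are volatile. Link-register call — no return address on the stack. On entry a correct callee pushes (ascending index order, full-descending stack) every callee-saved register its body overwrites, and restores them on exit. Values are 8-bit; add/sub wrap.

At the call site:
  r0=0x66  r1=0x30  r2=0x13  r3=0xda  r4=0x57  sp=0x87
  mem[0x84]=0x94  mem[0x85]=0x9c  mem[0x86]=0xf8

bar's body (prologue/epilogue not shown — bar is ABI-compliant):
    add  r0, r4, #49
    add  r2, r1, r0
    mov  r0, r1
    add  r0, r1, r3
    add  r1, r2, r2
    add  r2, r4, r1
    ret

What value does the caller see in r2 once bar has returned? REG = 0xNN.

prologue: push r1 -> mem[0x86]=0x30, sp=0x86
body[0] add  r0, r4, #49 -> r0=0x88
body[1] add  r2, r1, r0 -> r2=0xb8
body[2] mov  r0, r1 -> r0=0x30
body[3] add  r0, r1, r3 -> r0=0x0a
body[4] add  r1, r2, r2 -> r1=0x70
body[5] add  r2, r4, r1 -> r2=0xc7
epilogue: pop r1=0x30, sp=0x87
r2 is caller-saved -> body value

REG = 0xc7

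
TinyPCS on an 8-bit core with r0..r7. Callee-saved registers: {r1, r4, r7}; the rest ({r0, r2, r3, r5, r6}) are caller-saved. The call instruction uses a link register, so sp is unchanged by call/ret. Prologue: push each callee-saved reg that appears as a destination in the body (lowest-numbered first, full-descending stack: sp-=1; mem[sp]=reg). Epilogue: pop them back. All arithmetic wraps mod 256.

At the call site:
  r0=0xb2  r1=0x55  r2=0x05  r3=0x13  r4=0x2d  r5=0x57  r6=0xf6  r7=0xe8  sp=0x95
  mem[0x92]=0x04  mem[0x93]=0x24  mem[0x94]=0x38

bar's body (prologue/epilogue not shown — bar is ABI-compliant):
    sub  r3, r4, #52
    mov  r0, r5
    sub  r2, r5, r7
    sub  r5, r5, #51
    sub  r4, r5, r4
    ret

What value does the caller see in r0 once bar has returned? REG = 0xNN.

prologue: push r4 -> mem[0x94]=0x2d, sp=0x94
body[0] sub  r3, r4, #52 -> r3=0xf9
body[1] mov  r0, r5 -> r0=0x57
body[2] sub  r2, r5, r7 -> r2=0x6f
body[3] sub  r5, r5, #51 -> r5=0x24
body[4] sub  r4, r5, r4 -> r4=0xf7
epilogue: pop r4=0x2d, sp=0x95
r0 is caller-saved -> body value

REG = 0x57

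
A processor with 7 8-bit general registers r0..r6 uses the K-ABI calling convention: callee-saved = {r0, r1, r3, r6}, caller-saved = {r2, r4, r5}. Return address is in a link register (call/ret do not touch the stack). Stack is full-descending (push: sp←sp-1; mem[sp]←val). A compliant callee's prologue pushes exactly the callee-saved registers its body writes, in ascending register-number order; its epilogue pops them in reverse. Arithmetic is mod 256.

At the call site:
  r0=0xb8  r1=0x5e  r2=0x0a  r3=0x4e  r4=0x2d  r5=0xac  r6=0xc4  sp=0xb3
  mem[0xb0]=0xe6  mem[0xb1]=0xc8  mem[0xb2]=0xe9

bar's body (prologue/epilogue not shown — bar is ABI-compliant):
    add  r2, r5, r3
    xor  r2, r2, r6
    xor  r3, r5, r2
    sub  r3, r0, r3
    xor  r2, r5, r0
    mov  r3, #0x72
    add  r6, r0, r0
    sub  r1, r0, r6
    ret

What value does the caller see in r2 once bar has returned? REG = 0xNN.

REG = 0x14

prologue: push r1 -> mem[0xb2]=0x5e, sp=0xb2
prologue: push r3 -> mem[0xb1]=0x4e, sp=0xb1
prologue: push r6 -> mem[0xb0]=0xc4, sp=0xb0
body[0] add  r2, r5, r3 -> r2=0xfa
body[1] xor  r2, r2, r6 -> r2=0x3e
body[2] xor  r3, r5, r2 -> r3=0x92
body[3] sub  r3, r0, r3 -> r3=0x26
body[4] xor  r2, r5, r0 -> r2=0x14
body[5] mov  r3, #0x72 -> r3=0x72
body[6] add  r6, r0, r0 -> r6=0x70
body[7] sub  r1, r0, r6 -> r1=0x48
epilogue: pop r6=0xc4, sp=0xb1
epilogue: pop r3=0x4e, sp=0xb2
epilogue: pop r1=0x5e, sp=0xb3
r2 is caller-saved -> body value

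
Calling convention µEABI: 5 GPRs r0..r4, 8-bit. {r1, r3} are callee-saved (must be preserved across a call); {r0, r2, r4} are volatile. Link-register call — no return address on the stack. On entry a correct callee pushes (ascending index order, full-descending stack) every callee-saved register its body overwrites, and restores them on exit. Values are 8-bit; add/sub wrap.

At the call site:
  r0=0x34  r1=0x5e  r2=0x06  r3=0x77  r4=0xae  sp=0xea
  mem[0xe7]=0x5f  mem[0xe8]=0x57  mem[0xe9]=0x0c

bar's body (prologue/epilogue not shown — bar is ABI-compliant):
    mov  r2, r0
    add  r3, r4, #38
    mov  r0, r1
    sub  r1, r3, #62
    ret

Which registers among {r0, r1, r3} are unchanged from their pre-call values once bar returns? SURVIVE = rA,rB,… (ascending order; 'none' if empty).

prologue: push r1 -> mem[0xe9]=0x5e, sp=0xe9
prologue: push r3 -> mem[0xe8]=0x77, sp=0xe8
body[0] mov  r2, r0 -> r2=0x34
body[1] add  r3, r4, #38 -> r3=0xd4
body[2] mov  r0, r1 -> r0=0x5e
body[3] sub  r1, r3, #62 -> r1=0x96
epilogue: pop r3=0x77, sp=0xe9
epilogue: pop r1=0x5e, sp=0xea
r0: caller-saved, written=True
r1: callee-saved, written=True
r3: callee-saved, written=True

SURVIVE = r1,r3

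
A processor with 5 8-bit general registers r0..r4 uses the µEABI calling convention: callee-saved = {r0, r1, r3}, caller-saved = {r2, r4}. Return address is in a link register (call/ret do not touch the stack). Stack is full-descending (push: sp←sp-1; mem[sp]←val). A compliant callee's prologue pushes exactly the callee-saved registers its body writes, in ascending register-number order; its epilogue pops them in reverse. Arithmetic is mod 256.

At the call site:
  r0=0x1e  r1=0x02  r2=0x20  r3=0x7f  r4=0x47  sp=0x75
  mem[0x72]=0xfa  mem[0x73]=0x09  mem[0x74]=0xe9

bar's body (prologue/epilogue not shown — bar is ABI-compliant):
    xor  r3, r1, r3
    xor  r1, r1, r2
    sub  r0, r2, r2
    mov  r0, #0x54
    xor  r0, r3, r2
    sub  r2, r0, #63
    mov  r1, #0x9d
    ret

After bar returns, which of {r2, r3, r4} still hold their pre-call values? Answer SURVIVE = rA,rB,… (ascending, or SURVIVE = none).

SURVIVE = r3,r4

prologue: push r0 -> mem[0x74]=0x1e, sp=0x74
prologue: push r1 -> mem[0x73]=0x02, sp=0x73
prologue: push r3 -> mem[0x72]=0x7f, sp=0x72
body[0] xor  r3, r1, r3 -> r3=0x7d
body[1] xor  r1, r1, r2 -> r1=0x22
body[2] sub  r0, r2, r2 -> r0=0x00
body[3] mov  r0, #0x54 -> r0=0x54
body[4] xor  r0, r3, r2 -> r0=0x5d
body[5] sub  r2, r0, #63 -> r2=0x1e
body[6] mov  r1, #0x9d -> r1=0x9d
epilogue: pop r3=0x7f, sp=0x73
epilogue: pop r1=0x02, sp=0x74
epilogue: pop r0=0x1e, sp=0x75
r2: caller-saved, written=True
r3: callee-saved, written=True
r4: caller-saved, written=False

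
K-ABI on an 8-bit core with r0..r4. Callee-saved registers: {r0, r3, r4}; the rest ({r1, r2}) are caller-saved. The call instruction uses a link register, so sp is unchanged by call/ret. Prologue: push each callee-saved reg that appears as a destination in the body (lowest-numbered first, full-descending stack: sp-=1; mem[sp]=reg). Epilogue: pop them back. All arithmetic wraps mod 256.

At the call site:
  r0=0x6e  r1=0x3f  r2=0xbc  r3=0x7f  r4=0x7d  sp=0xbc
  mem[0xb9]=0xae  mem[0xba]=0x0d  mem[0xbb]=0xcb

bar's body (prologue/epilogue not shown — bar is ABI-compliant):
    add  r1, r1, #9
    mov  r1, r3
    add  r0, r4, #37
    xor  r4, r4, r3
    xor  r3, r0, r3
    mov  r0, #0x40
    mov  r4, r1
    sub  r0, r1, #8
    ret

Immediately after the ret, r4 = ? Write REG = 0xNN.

REG = 0x7d

prologue: push r0 → mem[0xbb]=0x6e, sp=0xbb
prologue: push r3 → mem[0xba]=0x7f, sp=0xba
prologue: push r4 → mem[0xb9]=0x7d, sp=0xb9
body[0] add  r1, r1, #9 → r1=0x48
body[1] mov  r1, r3 → r1=0x7f
body[2] add  r0, r4, #37 → r0=0xa2
body[3] xor  r4, r4, r3 → r4=0x02
body[4] xor  r3, r0, r3 → r3=0xdd
body[5] mov  r0, #0x40 → r0=0x40
body[6] mov  r4, r1 → r4=0x7f
body[7] sub  r0, r1, #8 → r0=0x77
epilogue: pop r4=0x7d, sp=0xba
epilogue: pop r3=0x7f, sp=0xbb
epilogue: pop r0=0x6e, sp=0xbc
r4 is callee-saved → restored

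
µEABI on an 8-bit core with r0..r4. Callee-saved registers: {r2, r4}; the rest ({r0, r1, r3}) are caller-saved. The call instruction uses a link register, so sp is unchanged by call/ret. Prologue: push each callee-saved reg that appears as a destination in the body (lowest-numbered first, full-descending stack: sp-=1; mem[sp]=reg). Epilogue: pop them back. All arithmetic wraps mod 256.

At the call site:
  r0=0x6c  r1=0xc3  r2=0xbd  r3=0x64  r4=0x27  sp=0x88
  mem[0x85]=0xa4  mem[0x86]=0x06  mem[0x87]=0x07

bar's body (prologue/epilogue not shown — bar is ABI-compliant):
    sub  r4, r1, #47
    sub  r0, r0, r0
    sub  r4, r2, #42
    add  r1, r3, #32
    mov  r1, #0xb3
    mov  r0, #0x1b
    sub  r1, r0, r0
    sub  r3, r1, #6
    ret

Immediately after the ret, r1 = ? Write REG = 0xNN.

prologue: push r4 → mem[0x87]=0x27, sp=0x87
body[0] sub  r4, r1, #47 → r4=0x94
body[1] sub  r0, r0, r0 → r0=0x00
body[2] sub  r4, r2, #42 → r4=0x93
body[3] add  r1, r3, #32 → r1=0x84
body[4] mov  r1, #0xb3 → r1=0xb3
body[5] mov  r0, #0x1b → r0=0x1b
body[6] sub  r1, r0, r0 → r1=0x00
body[7] sub  r3, r1, #6 → r3=0xfa
epilogue: pop r4=0x27, sp=0x88
r1 is caller-saved → body value

REG = 0x00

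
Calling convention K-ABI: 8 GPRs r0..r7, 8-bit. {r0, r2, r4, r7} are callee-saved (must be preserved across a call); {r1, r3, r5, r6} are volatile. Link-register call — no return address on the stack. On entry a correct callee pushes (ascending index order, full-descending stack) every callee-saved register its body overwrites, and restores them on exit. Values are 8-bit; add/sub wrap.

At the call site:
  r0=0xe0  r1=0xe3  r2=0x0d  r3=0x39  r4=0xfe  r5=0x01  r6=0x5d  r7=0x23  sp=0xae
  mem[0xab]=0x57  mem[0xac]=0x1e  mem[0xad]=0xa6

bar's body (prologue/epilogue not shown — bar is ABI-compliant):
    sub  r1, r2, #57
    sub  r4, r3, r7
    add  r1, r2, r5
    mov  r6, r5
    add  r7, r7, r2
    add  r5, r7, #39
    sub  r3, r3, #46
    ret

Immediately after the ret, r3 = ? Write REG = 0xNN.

prologue: push r4 -> mem[0xad]=0xfe, sp=0xad
prologue: push r7 -> mem[0xac]=0x23, sp=0xac
body[0] sub  r1, r2, #57 -> r1=0xd4
body[1] sub  r4, r3, r7 -> r4=0x16
body[2] add  r1, r2, r5 -> r1=0x0e
body[3] mov  r6, r5 -> r6=0x01
body[4] add  r7, r7, r2 -> r7=0x30
body[5] add  r5, r7, #39 -> r5=0x57
body[6] sub  r3, r3, #46 -> r3=0x0b
epilogue: pop r7=0x23, sp=0xad
epilogue: pop r4=0xfe, sp=0xae
r3 is caller-saved -> body value

REG = 0x0b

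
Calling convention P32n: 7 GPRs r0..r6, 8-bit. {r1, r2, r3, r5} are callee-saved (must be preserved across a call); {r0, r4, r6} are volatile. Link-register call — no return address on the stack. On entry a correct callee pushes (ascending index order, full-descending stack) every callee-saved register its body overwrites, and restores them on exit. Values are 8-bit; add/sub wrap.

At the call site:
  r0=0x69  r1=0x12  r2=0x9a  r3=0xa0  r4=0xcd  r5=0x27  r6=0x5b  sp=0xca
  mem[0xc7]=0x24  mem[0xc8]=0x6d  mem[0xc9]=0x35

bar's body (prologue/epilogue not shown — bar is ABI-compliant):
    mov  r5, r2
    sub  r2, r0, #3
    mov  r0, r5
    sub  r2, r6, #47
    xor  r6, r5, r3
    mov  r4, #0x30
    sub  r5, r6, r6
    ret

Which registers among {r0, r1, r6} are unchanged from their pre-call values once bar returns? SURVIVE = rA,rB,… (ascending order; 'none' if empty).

prologue: push r2 → mem[0xc9]=0x9a, sp=0xc9
prologue: push r5 → mem[0xc8]=0x27, sp=0xc8
body[0] mov  r5, r2 → r5=0x9a
body[1] sub  r2, r0, #3 → r2=0x66
body[2] mov  r0, r5 → r0=0x9a
body[3] sub  r2, r6, #47 → r2=0x2c
body[4] xor  r6, r5, r3 → r6=0x3a
body[5] mov  r4, #0x30 → r4=0x30
body[6] sub  r5, r6, r6 → r5=0x00
epilogue: pop r5=0x27, sp=0xc9
epilogue: pop r2=0x9a, sp=0xca
r0: caller-saved, written=True
r1: callee-saved, written=False
r6: caller-saved, written=True

SURVIVE = r1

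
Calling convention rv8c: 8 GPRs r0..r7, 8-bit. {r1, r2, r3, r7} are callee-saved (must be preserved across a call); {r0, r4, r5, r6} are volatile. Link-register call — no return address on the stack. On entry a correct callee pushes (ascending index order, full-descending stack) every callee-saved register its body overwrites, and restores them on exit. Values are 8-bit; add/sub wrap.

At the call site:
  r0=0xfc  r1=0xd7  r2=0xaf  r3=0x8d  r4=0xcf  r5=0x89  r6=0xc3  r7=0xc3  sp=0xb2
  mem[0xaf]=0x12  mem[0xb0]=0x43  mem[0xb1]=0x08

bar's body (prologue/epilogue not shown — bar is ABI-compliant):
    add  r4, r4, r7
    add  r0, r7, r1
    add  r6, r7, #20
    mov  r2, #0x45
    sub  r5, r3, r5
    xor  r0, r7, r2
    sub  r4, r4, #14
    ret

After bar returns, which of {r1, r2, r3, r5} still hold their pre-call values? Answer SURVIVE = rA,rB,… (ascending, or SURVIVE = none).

prologue: push r2 -> mem[0xb1]=0xaf, sp=0xb1
body[0] add  r4, r4, r7 -> r4=0x92
body[1] add  r0, r7, r1 -> r0=0x9a
body[2] add  r6, r7, #20 -> r6=0xd7
body[3] mov  r2, #0x45 -> r2=0x45
body[4] sub  r5, r3, r5 -> r5=0x04
body[5] xor  r0, r7, r2 -> r0=0x86
body[6] sub  r4, r4, #14 -> r4=0x84
epilogue: pop r2=0xaf, sp=0xb2
r1: callee-saved, written=False
r2: callee-saved, written=True
r3: callee-saved, written=False
r5: caller-saved, written=True

SURVIVE = r1,r2,r3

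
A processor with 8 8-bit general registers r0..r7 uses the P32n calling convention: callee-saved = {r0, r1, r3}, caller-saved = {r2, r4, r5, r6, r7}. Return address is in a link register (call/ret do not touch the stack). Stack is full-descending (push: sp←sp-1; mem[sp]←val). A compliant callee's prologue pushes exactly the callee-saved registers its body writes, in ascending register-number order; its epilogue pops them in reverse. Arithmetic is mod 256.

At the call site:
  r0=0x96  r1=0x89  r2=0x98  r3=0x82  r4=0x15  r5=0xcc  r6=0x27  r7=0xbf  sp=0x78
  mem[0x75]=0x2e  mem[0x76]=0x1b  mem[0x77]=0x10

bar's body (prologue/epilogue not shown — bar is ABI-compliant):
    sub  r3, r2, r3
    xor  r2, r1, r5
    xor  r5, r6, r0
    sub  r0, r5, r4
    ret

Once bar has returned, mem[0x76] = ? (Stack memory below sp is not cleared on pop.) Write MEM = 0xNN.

prologue: push r0 -> mem[0x77]=0x96, sp=0x77
prologue: push r3 -> mem[0x76]=0x82, sp=0x76
body[0] sub  r3, r2, r3 -> r3=0x16
body[1] xor  r2, r1, r5 -> r2=0x45
body[2] xor  r5, r6, r0 -> r5=0xb1
body[3] sub  r0, r5, r4 -> r0=0x9c
epilogue: pop r3=0x82, sp=0x77
epilogue: pop r0=0x96, sp=0x78
prologue pushed ['r0', 'r3'] at ['0x77', '0x76']

MEM = 0x82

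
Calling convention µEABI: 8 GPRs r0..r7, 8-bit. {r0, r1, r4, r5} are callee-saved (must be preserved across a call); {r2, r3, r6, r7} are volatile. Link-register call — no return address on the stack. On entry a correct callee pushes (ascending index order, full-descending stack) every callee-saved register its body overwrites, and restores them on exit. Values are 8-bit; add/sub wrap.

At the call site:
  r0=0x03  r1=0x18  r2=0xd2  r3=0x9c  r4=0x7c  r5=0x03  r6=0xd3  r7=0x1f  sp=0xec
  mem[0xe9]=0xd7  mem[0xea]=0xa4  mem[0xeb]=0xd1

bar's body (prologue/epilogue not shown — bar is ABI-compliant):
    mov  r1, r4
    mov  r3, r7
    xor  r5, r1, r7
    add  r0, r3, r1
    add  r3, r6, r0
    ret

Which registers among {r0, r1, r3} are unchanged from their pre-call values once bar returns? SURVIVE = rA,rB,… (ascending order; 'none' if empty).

SURVIVE = r0,r1

prologue: push r0 -> mem[0xeb]=0x03, sp=0xeb
prologue: push r1 -> mem[0xea]=0x18, sp=0xea
prologue: push r5 -> mem[0xe9]=0x03, sp=0xe9
body[0] mov  r1, r4 -> r1=0x7c
body[1] mov  r3, r7 -> r3=0x1f
body[2] xor  r5, r1, r7 -> r5=0x63
body[3] add  r0, r3, r1 -> r0=0x9b
body[4] add  r3, r6, r0 -> r3=0x6e
epilogue: pop r5=0x03, sp=0xea
epilogue: pop r1=0x18, sp=0xeb
epilogue: pop r0=0x03, sp=0xec
r0: callee-saved, written=True
r1: callee-saved, written=True
r3: caller-saved, written=True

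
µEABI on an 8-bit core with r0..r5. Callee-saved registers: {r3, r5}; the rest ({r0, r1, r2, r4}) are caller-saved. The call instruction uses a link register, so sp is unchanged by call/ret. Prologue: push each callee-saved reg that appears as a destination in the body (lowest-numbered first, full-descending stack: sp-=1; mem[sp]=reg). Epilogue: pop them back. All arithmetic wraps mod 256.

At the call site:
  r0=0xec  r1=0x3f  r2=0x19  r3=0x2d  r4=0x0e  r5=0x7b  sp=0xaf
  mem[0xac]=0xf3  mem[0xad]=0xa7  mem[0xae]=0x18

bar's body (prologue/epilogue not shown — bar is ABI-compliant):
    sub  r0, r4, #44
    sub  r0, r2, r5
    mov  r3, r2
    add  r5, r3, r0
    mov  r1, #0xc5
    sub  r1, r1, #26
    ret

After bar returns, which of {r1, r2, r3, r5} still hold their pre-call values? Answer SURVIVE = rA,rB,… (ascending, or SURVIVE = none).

prologue: push r3 -> mem[0xae]=0x2d, sp=0xae
prologue: push r5 -> mem[0xad]=0x7b, sp=0xad
body[0] sub  r0, r4, #44 -> r0=0xe2
body[1] sub  r0, r2, r5 -> r0=0x9e
body[2] mov  r3, r2 -> r3=0x19
body[3] add  r5, r3, r0 -> r5=0xb7
body[4] mov  r1, #0xc5 -> r1=0xc5
body[5] sub  r1, r1, #26 -> r1=0xab
epilogue: pop r5=0x7b, sp=0xae
epilogue: pop r3=0x2d, sp=0xaf
r1: caller-saved, written=True
r2: caller-saved, written=False
r3: callee-saved, written=True
r5: callee-saved, written=True

SURVIVE = r2,r3,r5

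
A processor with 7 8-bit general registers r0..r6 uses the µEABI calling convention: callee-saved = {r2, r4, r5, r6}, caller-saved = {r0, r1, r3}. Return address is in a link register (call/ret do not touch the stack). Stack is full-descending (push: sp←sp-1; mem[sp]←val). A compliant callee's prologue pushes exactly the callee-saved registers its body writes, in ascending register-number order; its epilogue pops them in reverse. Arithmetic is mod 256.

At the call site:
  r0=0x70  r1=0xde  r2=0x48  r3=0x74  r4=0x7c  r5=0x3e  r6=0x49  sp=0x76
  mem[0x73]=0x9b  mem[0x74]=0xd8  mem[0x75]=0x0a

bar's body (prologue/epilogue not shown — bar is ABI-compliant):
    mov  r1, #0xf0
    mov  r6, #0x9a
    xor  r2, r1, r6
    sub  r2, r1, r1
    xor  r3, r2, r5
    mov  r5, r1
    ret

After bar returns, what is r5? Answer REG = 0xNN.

REG = 0x3e

prologue: push r2 → mem[0x75]=0x48, sp=0x75
prologue: push r5 → mem[0x74]=0x3e, sp=0x74
prologue: push r6 → mem[0x73]=0x49, sp=0x73
body[0] mov  r1, #0xf0 → r1=0xf0
body[1] mov  r6, #0x9a → r6=0x9a
body[2] xor  r2, r1, r6 → r2=0x6a
body[3] sub  r2, r1, r1 → r2=0x00
body[4] xor  r3, r2, r5 → r3=0x3e
body[5] mov  r5, r1 → r5=0xf0
epilogue: pop r6=0x49, sp=0x74
epilogue: pop r5=0x3e, sp=0x75
epilogue: pop r2=0x48, sp=0x76
r5 is callee-saved → restored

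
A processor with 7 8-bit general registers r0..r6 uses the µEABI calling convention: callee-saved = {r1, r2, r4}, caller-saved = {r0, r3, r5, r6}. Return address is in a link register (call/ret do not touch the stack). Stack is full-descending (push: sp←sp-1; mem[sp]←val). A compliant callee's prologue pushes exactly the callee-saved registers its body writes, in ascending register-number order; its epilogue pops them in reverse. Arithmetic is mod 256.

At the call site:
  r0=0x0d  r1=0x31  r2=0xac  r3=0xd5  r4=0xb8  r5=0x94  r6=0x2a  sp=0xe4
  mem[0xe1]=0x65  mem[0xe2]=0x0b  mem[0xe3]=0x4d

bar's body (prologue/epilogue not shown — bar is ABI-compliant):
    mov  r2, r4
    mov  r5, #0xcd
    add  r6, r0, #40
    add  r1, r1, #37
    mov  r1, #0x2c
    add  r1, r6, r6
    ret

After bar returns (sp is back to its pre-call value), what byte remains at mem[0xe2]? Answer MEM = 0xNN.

MEM = 0xac

prologue: push r1 → mem[0xe3]=0x31, sp=0xe3
prologue: push r2 → mem[0xe2]=0xac, sp=0xe2
body[0] mov  r2, r4 → r2=0xb8
body[1] mov  r5, #0xcd → r5=0xcd
body[2] add  r6, r0, #40 → r6=0x35
body[3] add  r1, r1, #37 → r1=0x56
body[4] mov  r1, #0x2c → r1=0x2c
body[5] add  r1, r6, r6 → r1=0x6a
epilogue: pop r2=0xac, sp=0xe3
epilogue: pop r1=0x31, sp=0xe4
prologue pushed ['r1', 'r2'] at ['0xe3', '0xe2']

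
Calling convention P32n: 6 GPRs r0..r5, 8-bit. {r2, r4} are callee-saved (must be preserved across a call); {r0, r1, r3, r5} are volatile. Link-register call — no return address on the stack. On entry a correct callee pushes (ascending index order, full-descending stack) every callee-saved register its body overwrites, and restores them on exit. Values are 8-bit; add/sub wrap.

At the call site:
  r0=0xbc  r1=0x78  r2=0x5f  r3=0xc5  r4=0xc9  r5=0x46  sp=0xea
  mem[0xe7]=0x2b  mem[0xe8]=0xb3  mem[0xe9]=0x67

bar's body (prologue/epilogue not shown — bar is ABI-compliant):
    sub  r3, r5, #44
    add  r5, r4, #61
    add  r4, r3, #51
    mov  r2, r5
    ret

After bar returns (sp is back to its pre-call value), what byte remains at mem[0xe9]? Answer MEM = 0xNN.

prologue: push r2 → mem[0xe9]=0x5f, sp=0xe9
prologue: push r4 → mem[0xe8]=0xc9, sp=0xe8
body[0] sub  r3, r5, #44 → r3=0x1a
body[1] add  r5, r4, #61 → r5=0x06
body[2] add  r4, r3, #51 → r4=0x4d
body[3] mov  r2, r5 → r2=0x06
epilogue: pop r4=0xc9, sp=0xe9
epilogue: pop r2=0x5f, sp=0xea
prologue pushed ['r2', 'r4'] at ['0xe9', '0xe8']

MEM = 0x5f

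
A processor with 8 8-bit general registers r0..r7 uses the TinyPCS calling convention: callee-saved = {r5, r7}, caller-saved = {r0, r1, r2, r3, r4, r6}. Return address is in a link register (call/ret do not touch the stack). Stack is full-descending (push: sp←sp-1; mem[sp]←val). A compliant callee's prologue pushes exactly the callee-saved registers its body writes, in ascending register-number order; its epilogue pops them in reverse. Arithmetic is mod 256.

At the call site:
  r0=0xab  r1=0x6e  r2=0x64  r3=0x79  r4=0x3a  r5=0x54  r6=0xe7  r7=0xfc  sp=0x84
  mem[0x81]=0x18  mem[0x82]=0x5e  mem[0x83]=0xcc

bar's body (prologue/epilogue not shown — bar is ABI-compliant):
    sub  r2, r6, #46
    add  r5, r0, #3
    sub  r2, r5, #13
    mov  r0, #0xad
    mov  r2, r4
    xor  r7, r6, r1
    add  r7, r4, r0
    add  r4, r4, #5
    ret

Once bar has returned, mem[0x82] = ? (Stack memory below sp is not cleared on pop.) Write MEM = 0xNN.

MEM = 0xfc

prologue: push r5 -> mem[0x83]=0x54, sp=0x83
prologue: push r7 -> mem[0x82]=0xfc, sp=0x82
body[0] sub  r2, r6, #46 -> r2=0xb9
body[1] add  r5, r0, #3 -> r5=0xae
body[2] sub  r2, r5, #13 -> r2=0xa1
body[3] mov  r0, #0xad -> r0=0xad
body[4] mov  r2, r4 -> r2=0x3a
body[5] xor  r7, r6, r1 -> r7=0x89
body[6] add  r7, r4, r0 -> r7=0xe7
body[7] add  r4, r4, #5 -> r4=0x3f
epilogue: pop r7=0xfc, sp=0x83
epilogue: pop r5=0x54, sp=0x84
prologue pushed ['r5', 'r7'] at ['0x83', '0x82']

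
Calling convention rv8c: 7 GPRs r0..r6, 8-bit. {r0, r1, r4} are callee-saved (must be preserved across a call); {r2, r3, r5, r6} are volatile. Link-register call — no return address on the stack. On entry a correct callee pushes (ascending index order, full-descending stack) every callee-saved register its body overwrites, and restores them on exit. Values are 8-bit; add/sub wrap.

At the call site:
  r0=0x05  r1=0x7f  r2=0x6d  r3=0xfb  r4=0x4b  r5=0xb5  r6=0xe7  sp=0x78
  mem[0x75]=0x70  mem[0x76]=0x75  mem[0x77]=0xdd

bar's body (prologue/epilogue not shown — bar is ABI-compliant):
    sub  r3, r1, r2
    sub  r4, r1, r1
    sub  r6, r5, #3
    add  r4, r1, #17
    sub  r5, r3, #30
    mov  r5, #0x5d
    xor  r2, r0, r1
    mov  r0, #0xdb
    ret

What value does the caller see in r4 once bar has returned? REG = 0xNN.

REG = 0x4b

prologue: push r0 -> mem[0x77]=0x05, sp=0x77
prologue: push r4 -> mem[0x76]=0x4b, sp=0x76
body[0] sub  r3, r1, r2 -> r3=0x12
body[1] sub  r4, r1, r1 -> r4=0x00
body[2] sub  r6, r5, #3 -> r6=0xb2
body[3] add  r4, r1, #17 -> r4=0x90
body[4] sub  r5, r3, #30 -> r5=0xf4
body[5] mov  r5, #0x5d -> r5=0x5d
body[6] xor  r2, r0, r1 -> r2=0x7a
body[7] mov  r0, #0xdb -> r0=0xdb
epilogue: pop r4=0x4b, sp=0x77
epilogue: pop r0=0x05, sp=0x78
r4 is callee-saved -> restored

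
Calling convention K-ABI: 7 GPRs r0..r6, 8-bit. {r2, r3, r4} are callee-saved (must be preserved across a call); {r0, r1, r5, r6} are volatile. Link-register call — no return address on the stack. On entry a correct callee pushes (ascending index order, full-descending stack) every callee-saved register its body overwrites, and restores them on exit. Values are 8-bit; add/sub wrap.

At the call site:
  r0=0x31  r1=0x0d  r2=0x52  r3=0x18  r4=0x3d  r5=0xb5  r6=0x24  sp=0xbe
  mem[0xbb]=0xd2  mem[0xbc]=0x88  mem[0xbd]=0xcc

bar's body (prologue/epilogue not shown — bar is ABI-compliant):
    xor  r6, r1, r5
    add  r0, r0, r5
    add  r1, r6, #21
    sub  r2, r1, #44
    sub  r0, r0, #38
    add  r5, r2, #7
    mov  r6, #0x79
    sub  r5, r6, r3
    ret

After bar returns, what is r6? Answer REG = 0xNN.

REG = 0x79

prologue: push r2 -> mem[0xbd]=0x52, sp=0xbd
body[0] xor  r6, r1, r5 -> r6=0xb8
body[1] add  r0, r0, r5 -> r0=0xe6
body[2] add  r1, r6, #21 -> r1=0xcd
body[3] sub  r2, r1, #44 -> r2=0xa1
body[4] sub  r0, r0, #38 -> r0=0xc0
body[5] add  r5, r2, #7 -> r5=0xa8
body[6] mov  r6, #0x79 -> r6=0x79
body[7] sub  r5, r6, r3 -> r5=0x61
epilogue: pop r2=0x52, sp=0xbe
r6 is caller-saved -> body value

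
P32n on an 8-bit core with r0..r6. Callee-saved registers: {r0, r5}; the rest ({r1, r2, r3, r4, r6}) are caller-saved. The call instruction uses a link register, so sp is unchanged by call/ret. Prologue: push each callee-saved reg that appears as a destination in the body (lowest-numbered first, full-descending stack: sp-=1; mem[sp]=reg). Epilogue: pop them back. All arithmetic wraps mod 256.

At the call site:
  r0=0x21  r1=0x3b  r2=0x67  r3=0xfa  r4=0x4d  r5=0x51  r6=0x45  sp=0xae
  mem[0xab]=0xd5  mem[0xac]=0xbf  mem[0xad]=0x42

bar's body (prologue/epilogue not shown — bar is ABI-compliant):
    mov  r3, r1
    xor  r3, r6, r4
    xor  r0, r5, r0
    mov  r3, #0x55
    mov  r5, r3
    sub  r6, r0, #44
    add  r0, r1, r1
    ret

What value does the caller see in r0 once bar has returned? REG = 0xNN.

prologue: push r0 -> mem[0xad]=0x21, sp=0xad
prologue: push r5 -> mem[0xac]=0x51, sp=0xac
body[0] mov  r3, r1 -> r3=0x3b
body[1] xor  r3, r6, r4 -> r3=0x08
body[2] xor  r0, r5, r0 -> r0=0x70
body[3] mov  r3, #0x55 -> r3=0x55
body[4] mov  r5, r3 -> r5=0x55
body[5] sub  r6, r0, #44 -> r6=0x44
body[6] add  r0, r1, r1 -> r0=0x76
epilogue: pop r5=0x51, sp=0xad
epilogue: pop r0=0x21, sp=0xae
r0 is callee-saved -> restored

REG = 0x21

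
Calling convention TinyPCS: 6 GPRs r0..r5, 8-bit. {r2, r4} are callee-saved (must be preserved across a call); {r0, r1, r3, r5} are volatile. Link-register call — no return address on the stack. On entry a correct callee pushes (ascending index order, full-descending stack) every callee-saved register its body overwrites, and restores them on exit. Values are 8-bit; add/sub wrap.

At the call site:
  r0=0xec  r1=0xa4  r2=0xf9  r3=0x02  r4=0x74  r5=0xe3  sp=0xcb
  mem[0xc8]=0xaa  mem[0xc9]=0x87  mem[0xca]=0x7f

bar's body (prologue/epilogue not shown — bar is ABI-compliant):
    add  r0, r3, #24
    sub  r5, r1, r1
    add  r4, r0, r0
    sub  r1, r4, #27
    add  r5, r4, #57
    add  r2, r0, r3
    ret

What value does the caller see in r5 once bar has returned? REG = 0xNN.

prologue: push r2 → mem[0xca]=0xf9, sp=0xca
prologue: push r4 → mem[0xc9]=0x74, sp=0xc9
body[0] add  r0, r3, #24 → r0=0x1a
body[1] sub  r5, r1, r1 → r5=0x00
body[2] add  r4, r0, r0 → r4=0x34
body[3] sub  r1, r4, #27 → r1=0x19
body[4] add  r5, r4, #57 → r5=0x6d
body[5] add  r2, r0, r3 → r2=0x1c
epilogue: pop r4=0x74, sp=0xca
epilogue: pop r2=0xf9, sp=0xcb
r5 is caller-saved → body value

REG = 0x6d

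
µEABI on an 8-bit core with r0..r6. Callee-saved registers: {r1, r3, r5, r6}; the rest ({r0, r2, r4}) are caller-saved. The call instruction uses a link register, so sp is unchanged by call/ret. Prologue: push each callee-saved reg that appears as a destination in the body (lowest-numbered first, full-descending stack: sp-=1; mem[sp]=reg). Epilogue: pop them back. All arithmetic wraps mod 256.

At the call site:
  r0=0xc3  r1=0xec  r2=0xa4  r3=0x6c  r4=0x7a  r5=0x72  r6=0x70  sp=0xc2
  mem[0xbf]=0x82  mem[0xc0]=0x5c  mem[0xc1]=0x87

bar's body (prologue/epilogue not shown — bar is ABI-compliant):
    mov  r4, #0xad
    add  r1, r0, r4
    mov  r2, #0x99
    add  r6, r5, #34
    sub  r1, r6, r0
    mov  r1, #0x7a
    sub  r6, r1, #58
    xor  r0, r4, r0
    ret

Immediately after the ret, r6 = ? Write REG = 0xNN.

prologue: push r1 -> mem[0xc1]=0xec, sp=0xc1
prologue: push r6 -> mem[0xc0]=0x70, sp=0xc0
body[0] mov  r4, #0xad -> r4=0xad
body[1] add  r1, r0, r4 -> r1=0x70
body[2] mov  r2, #0x99 -> r2=0x99
body[3] add  r6, r5, #34 -> r6=0x94
body[4] sub  r1, r6, r0 -> r1=0xd1
body[5] mov  r1, #0x7a -> r1=0x7a
body[6] sub  r6, r1, #58 -> r6=0x40
body[7] xor  r0, r4, r0 -> r0=0x6e
epilogue: pop r6=0x70, sp=0xc1
epilogue: pop r1=0xec, sp=0xc2
r6 is callee-saved -> restored

REG = 0x70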